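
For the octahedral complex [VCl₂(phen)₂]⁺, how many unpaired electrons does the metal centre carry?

Ligand charges: 2×(-1) from Cl⁻ and 2×(+0) from phen sum to -2; with overall charge +1, V is +3.
V sits in group 5; removing 3 electrons leaves V³⁺ with 5 − 3 = 2 d electrons.
Configuration: t₂g² eg⁰, giving 2 unpaired electrons.

2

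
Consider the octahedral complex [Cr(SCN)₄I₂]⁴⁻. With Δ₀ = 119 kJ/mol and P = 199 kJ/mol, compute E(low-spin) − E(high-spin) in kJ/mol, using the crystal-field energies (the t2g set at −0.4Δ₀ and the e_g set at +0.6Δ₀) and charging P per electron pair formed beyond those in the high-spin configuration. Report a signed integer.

80

Ligand charges: 4×(-1) from SCN⁻ and 2×(-1) from I⁻ sum to -6; with overall charge -4, Cr is +2.
Cr²⁺: group 6, so d-count = 6 − 2 = 4.
High-spin: t2g^3 e_g^1, CFSE = -0.6Δ₀ = -71 kJ/mol.
Low-spin t2g^4 e_g^0 gives -1.6Δ₀ = -190 kJ/mol, but forming 1 extra pair costs 1P = 199 kJ/mol, so E(LS) = -190 + 199 = 9 kJ/mol.
The difference is 9 − (-71) = 80 kJ/mol, so high-spin lies lower.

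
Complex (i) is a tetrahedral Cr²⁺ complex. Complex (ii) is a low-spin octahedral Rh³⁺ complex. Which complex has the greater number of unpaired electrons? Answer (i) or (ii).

(i)

(i): Cr sits in group 6; removing 2 electrons leaves Cr²⁺ with 6 − 2 = 4 d electrons; Tetrahedral fields are weak (Δₜ ≈ 4/9 Δₒ), so electrons fill high-spin; e² t₂² → 4 unpaired.
(ii): Rh sits in group 9; removing 3 electrons leaves Rh³⁺ with 9 − 3 = 6 d electrons; t₂g⁶ eg⁰ → 0 unpaired.
So (i) has more unpaired electrons.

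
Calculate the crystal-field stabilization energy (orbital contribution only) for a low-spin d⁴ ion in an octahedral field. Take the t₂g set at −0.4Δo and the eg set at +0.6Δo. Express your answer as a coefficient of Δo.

-1.6 Δo

Configuration: t₂g⁴ eg⁰.
CFSE = 4(-0.4Δo) + 0(0.6Δo) = -1.6Δo + 0.0Δo = -1.6Δo.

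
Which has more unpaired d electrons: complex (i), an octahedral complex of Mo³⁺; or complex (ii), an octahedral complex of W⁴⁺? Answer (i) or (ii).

(i)

(i): Mo sits in group 6; removing 3 electrons leaves Mo³⁺ with 6 − 3 = 3 d electrons; t2g^3 e_g^0 → 3 unpaired.
(ii): W⁴⁺: group 6, so d-count = 6 − 4 = 2; t₂g² eg⁰ → 2 unpaired.
So (i) has more unpaired electrons.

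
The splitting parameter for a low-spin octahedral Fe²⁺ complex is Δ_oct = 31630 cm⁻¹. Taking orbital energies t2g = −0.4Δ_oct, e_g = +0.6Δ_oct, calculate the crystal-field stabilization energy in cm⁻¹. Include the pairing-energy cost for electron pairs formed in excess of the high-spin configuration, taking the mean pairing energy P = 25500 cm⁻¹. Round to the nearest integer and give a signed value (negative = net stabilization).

Fe sits in group 8; removing 2 electrons leaves Fe²⁺ with 8 − 2 = 6 d electrons.
Configuration: t2g^6 e_g^0.
The orbital stabilization is -2.4Δ_oct = -2.4 × 31630 = -75912 cm⁻¹.
Pairing penalty: 3 pairs vs 1 in the high-spin reference → 2 extra × P = 51000 cm⁻¹.
Overall CFSE = -75912 + 51000 = -24912 cm⁻¹.

-24912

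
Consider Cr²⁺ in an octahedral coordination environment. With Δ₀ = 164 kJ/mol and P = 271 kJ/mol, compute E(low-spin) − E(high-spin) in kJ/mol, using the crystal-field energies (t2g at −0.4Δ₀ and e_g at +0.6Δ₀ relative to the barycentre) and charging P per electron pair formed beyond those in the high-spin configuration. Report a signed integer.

107

Cr sits in group 6; removing 2 electrons leaves Cr²⁺ with 6 − 2 = 4 d electrons.
High-spin d⁴ fills as t2g^3 e_g^1 with CFSE 3(−0.4) + 1(+0.6) = -0.6Δ₀ = -98 kJ/mol.
For low-spin the configuration is t2g^4 e_g^0: orbital energy -1.6 × 164 = -262 kJ/mol, and 1 additional pair relative to high-spin adds 271 kJ/mol, giving 9 kJ/mol.
The difference is 9 − (-98) = 107 kJ/mol, so high-spin lies lower.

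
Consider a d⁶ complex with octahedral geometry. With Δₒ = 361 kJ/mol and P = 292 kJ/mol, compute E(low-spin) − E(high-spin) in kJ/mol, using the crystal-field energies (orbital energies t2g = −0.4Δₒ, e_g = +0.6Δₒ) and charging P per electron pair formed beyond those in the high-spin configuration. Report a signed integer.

High-spin: t2g^4 e_g^2, CFSE = -0.4Δₒ = -144 kJ/mol.
For low-spin the configuration is t2g^6 e_g^0: orbital energy -2.4 × 361 = -866 kJ/mol, and 2 additional pairs relative to high-spin add 584 kJ/mol, giving -282 kJ/mol.
Thus E(LS) − E(HS) = -138 kJ/mol.

-138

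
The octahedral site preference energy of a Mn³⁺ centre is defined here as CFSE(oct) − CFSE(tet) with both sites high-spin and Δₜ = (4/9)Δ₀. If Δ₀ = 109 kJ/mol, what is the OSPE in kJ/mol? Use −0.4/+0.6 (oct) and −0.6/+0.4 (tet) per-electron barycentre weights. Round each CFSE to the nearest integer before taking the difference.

-46

Mn³⁺: group 7, so d-count = 7 − 3 = 4.
Octahedral (high-spin): t₂g³ eg¹, CFSE = 3(−0.4) + 1(+0.6) = -0.6Δ₀ = -0.6 × 109 = -65 kJ/mol.
In a tetrahedral site the filling is e² t₂²: CFSE(tet) = -0.4Δₜ = -0.4 × (4/9)(109) = -19 kJ/mol.
Subtracting, OSPE = -65 − (-19) = -46 kJ/mol.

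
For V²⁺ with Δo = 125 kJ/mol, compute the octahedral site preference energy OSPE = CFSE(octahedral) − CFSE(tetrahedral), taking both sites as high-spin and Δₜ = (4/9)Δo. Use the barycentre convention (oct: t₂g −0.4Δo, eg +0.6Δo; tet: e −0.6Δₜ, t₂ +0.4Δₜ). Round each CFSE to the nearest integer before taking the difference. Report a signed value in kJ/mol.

-106

V sits in group 5; removing 2 electrons leaves V²⁺ with 5 − 2 = 3 d electrons.
Octahedral (high-spin): t2g^3 e_g^0, CFSE = 3(−0.4) + 0(+0.6) = -1.2Δo = -1.2 × 125 = -150 kJ/mol.
Tetrahedral: e^2 t2^1, CFSE = 2(−0.6) + 1(+0.4) = -0.8Δₜ = -0.8 × (4/9) × 125 = -44 kJ/mol.
Subtracting, OSPE = -150 − (-44) = -106 kJ/mol.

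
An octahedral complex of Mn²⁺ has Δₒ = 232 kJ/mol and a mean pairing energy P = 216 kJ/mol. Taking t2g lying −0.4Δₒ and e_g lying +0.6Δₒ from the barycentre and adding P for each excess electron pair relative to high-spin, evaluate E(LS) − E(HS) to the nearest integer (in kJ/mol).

-32

Mn²⁺: group 7, so d-count = 7 − 2 = 5.
In the high-spin limit (t2g^3 e_g^2) the orbital term is 0.0Δₒ = 0 kJ/mol, with no excess pairing.
Low-spin: t2g^5 e_g^0, orbital CFSE = -2.0Δₒ = -464 kJ/mol; plus 2 excess pairs × P = +432 kJ/mol; total -32 kJ/mol.
The difference is -32 − (0) = -32 kJ/mol, so low-spin lies lower.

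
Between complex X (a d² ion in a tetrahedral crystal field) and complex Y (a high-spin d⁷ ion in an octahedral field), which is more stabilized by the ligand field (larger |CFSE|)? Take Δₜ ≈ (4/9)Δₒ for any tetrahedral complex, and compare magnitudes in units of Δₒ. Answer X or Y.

Y

X: Tetrahedral splitting is small, so the complex is high-spin; e^2 t2^0, CFSE = -1.2Δₜ ≈ -0.53Δₒ.
Y: t₂g⁵ eg², CFSE = -0.8Δₒ.
So Y has the larger |CFSE|.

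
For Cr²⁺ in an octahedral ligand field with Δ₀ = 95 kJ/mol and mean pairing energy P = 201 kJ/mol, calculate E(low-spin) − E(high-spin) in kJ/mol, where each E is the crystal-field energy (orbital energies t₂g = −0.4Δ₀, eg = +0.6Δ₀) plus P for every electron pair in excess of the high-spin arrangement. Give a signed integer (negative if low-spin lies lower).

Group 6 minus oxidation state +2 gives a d⁴ configuration for Cr²⁺.
In the high-spin limit (t₂g³ eg¹) the orbital term is -0.6Δ₀ = -57 kJ/mol, with no excess pairing.
Low-spin t₂g⁴ eg⁰ gives -1.6Δ₀ = -152 kJ/mol, but forming 1 extra pair costs 1P = 201 kJ/mol, so E(LS) = -152 + 201 = 49 kJ/mol.
E(LS) − E(HS) = 49 − (-57) = 106 kJ/mol.

106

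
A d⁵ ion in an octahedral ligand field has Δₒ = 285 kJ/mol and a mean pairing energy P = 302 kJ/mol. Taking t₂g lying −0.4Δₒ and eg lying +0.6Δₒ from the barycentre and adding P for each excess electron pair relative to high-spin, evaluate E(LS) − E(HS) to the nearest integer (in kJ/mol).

In the high-spin limit (t₂g³ eg²) the orbital term is 0.0Δₒ = 0 kJ/mol, with no excess pairing.
Low-spin: t₂g⁵ eg⁰, orbital CFSE = -2.0Δₒ = -570 kJ/mol; plus 2 excess pairs × P = +604 kJ/mol; total 34 kJ/mol.
The difference is 34 − (0) = 34 kJ/mol, so high-spin lies lower.

34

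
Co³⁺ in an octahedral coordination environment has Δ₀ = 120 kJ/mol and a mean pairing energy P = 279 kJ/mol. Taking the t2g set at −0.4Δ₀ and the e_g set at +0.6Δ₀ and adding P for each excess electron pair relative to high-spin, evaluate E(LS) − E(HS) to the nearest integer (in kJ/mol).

318

Co is in group 9, so Co³⁺ is d⁶ (9 − 3 = 6).
High-spin d⁶ fills as t2g^4 e_g^2 with CFSE 4(−0.4) + 2(+0.6) = -0.4Δ₀ = -48 kJ/mol.
Low-spin t2g^6 e_g^0 gives -2.4Δ₀ = -288 kJ/mol, but forming 2 extra pairs costs 2P = 558 kJ/mol, so E(LS) = -288 + 558 = 270 kJ/mol.
Thus E(LS) − E(HS) = 318 kJ/mol.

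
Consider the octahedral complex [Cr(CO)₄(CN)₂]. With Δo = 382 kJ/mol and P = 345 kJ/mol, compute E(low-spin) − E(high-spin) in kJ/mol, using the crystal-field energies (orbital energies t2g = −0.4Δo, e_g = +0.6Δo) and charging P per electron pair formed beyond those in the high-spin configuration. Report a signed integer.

Ligand charges: 4×(+0) from CO and 2×(-1) from CN⁻ sum to -2; with overall charge +0, Cr is +2.
Group 6 minus oxidation state +2 gives a d⁴ configuration for Cr²⁺.
High-spin d⁴ fills as t2g^3 e_g^1 with CFSE 3(−0.4) + 1(+0.6) = -0.6Δo = -229 kJ/mol.
Low-spin t2g^4 e_g^0 gives -1.6Δo = -611 kJ/mol, but forming 1 extra pair costs 1P = 345 kJ/mol, so E(LS) = -611 + 345 = -266 kJ/mol.
E(LS) − E(HS) = -266 − (-229) = -37 kJ/mol.

-37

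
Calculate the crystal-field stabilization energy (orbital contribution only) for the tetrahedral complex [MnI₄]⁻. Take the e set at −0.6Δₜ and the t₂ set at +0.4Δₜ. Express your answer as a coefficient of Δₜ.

Each I⁻ contributes -1; 4 × (-1) = -4. With overall charge -1, Mn is in the +3 oxidation state.
Group 7 minus oxidation state +3 gives a d⁴ configuration for Mn³⁺.
With tetrahedral geometry the complex is necessarily high-spin.
Configuration: e² t₂².
CFSE = 2(-0.6Δₜ) + 2(0.4Δₜ) = -1.2Δₜ + 0.8Δₜ = -0.4Δₜ.

-0.4 Δₜ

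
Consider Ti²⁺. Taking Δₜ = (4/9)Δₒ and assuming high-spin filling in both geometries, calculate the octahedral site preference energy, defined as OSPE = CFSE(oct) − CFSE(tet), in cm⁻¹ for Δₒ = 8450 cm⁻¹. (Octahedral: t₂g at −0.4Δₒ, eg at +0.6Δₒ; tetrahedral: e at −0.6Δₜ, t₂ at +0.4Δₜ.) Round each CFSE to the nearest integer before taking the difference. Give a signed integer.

Ti sits in group 4; removing 2 electrons leaves Ti²⁺ with 4 − 2 = 2 d electrons.
In an octahedral site d² (HS) is t₂g² eg⁰, giving CFSE(oct) = -0.8Δₒ = -6760 cm⁻¹.
In a tetrahedral site the filling is e² t₂⁰: CFSE(tet) = -1.2Δₜ = -1.2 × (4/9)(8450) = -4507 cm⁻¹.
OSPE = CFSE(oct) − CFSE(tet) = -6760 − (-4507) = -2253 cm⁻¹.

-2253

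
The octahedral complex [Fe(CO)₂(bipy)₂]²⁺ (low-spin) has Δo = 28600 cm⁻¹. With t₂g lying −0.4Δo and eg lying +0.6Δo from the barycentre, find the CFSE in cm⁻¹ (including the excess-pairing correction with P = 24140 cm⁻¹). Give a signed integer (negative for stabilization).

-20360

Ligand charges: 2×(+0) from CO and 2×(+0) from bipy sum to +0; with overall charge +2, Fe is +2.
Group 8 minus oxidation state +2 gives a d⁶ configuration for Fe²⁺.
Configuration: t₂g⁶ eg⁰.
Orbital CFSE = 6(-0.4) + 0(0.6) = -2.4Δo = -2.4 × 28600 = -68640 cm⁻¹.
Pairing penalty: 3 pairs vs 1 in the high-spin reference → 2 extra × P = 48280 cm⁻¹.
Combining: -68640 + 48280 = -20360 cm⁻¹.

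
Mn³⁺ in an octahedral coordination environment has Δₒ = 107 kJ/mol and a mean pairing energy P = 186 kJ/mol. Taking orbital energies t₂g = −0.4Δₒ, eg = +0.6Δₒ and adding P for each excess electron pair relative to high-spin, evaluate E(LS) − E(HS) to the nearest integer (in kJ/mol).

79

Mn³⁺: group 7, so d-count = 7 − 3 = 4.
In the high-spin limit (t₂g³ eg¹) the orbital term is -0.6Δₒ = -64 kJ/mol, with no excess pairing.
Low-spin: t₂g⁴ eg⁰, orbital CFSE = -1.6Δₒ = -171 kJ/mol; plus 1 excess pair × P = +186 kJ/mol; total 15 kJ/mol.
The difference is 15 − (-64) = 79 kJ/mol, so high-spin lies lower.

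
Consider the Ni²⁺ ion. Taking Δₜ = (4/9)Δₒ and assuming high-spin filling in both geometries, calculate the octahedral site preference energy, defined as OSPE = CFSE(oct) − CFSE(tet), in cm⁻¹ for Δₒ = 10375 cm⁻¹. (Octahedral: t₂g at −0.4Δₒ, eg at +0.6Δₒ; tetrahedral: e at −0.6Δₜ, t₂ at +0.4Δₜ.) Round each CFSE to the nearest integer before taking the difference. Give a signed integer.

-8761

Ni²⁺: group 10, so d-count = 10 − 2 = 8.
In an octahedral site d⁸ (HS) is t₂g⁶ eg², giving CFSE(oct) = -1.2Δₒ = -12450 cm⁻¹.
In a tetrahedral site the filling is e⁴ t₂⁴: CFSE(tet) = -0.8Δₜ = -0.8 × (4/9)(10375) = -3689 cm⁻¹.
OSPE = -12450 − (-3689) = -8761 cm⁻¹.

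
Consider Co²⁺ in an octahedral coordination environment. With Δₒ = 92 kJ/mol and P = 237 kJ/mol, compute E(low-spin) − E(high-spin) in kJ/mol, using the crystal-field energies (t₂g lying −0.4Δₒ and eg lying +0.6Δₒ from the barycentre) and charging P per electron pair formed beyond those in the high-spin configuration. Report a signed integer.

145

Co is in group 9, so Co²⁺ is d⁷ (9 − 2 = 7).
High-spin: t₂g⁵ eg², CFSE = -0.8Δₒ = -74 kJ/mol.
Low-spin t₂g⁶ eg¹ gives -1.8Δₒ = -166 kJ/mol, but forming 1 extra pair costs 1P = 237 kJ/mol, so E(LS) = -166 + 237 = 71 kJ/mol.
E(LS) − E(HS) = 71 − (-74) = 145 kJ/mol.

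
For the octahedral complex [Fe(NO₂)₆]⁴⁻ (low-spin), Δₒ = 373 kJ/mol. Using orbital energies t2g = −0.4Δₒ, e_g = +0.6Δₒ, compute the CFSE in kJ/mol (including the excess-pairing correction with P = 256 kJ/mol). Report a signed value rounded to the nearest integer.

-383

Each NO₂⁻ contributes -1; 6 × (-1) = -6. With overall charge -4, Fe is in the +2 oxidation state.
Group 8 minus oxidation state +2 gives a d⁶ configuration for Fe²⁺.
Configuration: t2g^6 e_g^0.
Orbital CFSE = 6(-0.4) + 0(0.6) = -2.4Δₒ = -2.4 × 373 = -895 kJ/mol.
High-spin d⁶ would be t2g^4 e_g^2 with 1 pair; low-spin has 3, so 2 excess pairs cost +2P = +512 kJ/mol.
Net CFSE = -895 + 512 = -383 kJ/mol.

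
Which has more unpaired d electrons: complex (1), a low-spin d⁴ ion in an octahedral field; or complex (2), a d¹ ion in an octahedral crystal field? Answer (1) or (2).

(1)

(1): t2g^4 e_g^0 → 2 unpaired.
(2): t2g^1 e_g^0 → 1 unpaired.
So (1) has more unpaired electrons.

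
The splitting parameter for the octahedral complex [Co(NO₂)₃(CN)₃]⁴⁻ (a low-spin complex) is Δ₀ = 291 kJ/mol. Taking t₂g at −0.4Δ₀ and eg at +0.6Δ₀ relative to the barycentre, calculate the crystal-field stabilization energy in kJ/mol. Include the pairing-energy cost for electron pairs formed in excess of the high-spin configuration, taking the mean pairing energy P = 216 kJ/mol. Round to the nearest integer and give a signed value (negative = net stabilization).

Ligand charges: 3×(-1) from NO₂⁻ and 3×(-1) from CN⁻ sum to -6; with overall charge -4, Co is +2.
Co is in group 9, so Co²⁺ is d⁷ (9 − 2 = 7).
Electron filling gives t₂g⁶ eg¹.
The orbital stabilization is -1.8Δ₀ = -1.8 × 291 = -524 kJ/mol.
Pairing penalty: 3 pairs vs 2 in the high-spin reference → 1 extra × P = 216 kJ/mol.
Net CFSE = -524 + 216 = -308 kJ/mol.

-308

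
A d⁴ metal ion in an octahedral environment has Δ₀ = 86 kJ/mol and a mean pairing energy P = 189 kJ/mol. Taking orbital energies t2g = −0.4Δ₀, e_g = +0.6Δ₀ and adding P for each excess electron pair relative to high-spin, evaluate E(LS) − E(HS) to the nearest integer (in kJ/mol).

103

In the high-spin limit (t2g^3 e_g^1) the orbital term is -0.6Δ₀ = -52 kJ/mol, with no excess pairing.
Low-spin: t2g^4 e_g^0, orbital CFSE = -1.6Δ₀ = -138 kJ/mol; plus 1 excess pair × P = +189 kJ/mol; total 51 kJ/mol.
The difference is 51 − (-52) = 103 kJ/mol, so high-spin lies lower.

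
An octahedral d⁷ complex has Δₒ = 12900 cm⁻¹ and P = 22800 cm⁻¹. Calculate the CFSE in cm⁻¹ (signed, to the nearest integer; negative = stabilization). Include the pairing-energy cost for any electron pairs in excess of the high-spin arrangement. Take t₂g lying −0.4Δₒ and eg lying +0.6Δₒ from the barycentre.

Δₒ < P, so pairing is avoided: the ground state is high-spin.
That gives t₂g⁵ eg².
Orbital CFSE = -0.8Δₒ = -0.8 × 12900 = -10320 cm⁻¹.
High-spin has no excess pairs, so no pairing correction applies.

-10320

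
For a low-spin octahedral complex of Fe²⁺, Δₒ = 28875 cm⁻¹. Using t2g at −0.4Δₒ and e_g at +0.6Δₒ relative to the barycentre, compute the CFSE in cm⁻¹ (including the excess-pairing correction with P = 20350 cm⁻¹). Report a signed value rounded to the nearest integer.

Fe²⁺: group 8, so d-count = 8 − 2 = 6.
The d⁶ electrons fill as t2g^6 e_g^0.
CFSE(orbital) = 6×(-0.4Δₒ) + 0×(0.6Δₒ) = -2.4Δₒ; with Δₒ = 28875 cm⁻¹ that is -69300 cm⁻¹.
High-spin d⁶ would be t2g^4 e_g^2 with 1 pair; low-spin has 3, so 2 excess pairs cost +2P = +40700 cm⁻¹.
Combining: -69300 + 40700 = -28600 cm⁻¹.

-28600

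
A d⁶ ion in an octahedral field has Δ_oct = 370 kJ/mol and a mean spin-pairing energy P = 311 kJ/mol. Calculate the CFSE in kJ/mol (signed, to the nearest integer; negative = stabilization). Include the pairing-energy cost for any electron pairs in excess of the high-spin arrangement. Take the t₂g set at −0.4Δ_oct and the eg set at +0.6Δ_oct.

Here Δ_oct > P (370 > 311), so the low-spin state is favoured.
That gives t₂g⁶ eg⁰.
Orbital CFSE = -2.4Δ_oct = -2.4 × 370 = -888 kJ/mol.
Excess pairs vs high-spin: 3 − 1 = 2; pairing cost = +622 kJ/mol.
Net CFSE = -888 + 622 = -266 kJ/mol.

-266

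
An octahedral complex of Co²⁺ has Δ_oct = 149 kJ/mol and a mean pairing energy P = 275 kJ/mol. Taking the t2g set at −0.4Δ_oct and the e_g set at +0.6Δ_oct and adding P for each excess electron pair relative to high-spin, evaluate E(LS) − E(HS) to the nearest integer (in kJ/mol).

126

Group 9 minus oxidation state +2 gives a d⁷ configuration for Co²⁺.
High-spin: t2g^5 e_g^2, CFSE = -0.8Δ_oct = -119 kJ/mol.
Low-spin: t2g^6 e_g^1, orbital CFSE = -1.8Δ_oct = -268 kJ/mol; plus 1 excess pair × P = +275 kJ/mol; total 7 kJ/mol.
The difference is 7 − (-119) = 126 kJ/mol, so high-spin lies lower.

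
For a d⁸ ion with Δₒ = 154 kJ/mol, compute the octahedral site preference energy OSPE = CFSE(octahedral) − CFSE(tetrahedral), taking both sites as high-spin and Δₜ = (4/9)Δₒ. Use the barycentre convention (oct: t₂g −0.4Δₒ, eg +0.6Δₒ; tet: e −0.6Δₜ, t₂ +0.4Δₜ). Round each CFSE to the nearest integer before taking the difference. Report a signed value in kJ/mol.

In an octahedral site d⁸ (HS) is t₂g⁶ eg², giving CFSE(oct) = -1.2Δₒ = -185 kJ/mol.
In a tetrahedral site the filling is e⁴ t₂⁴: CFSE(tet) = -0.8Δₜ = -0.8 × (4/9)(154) = -55 kJ/mol.
OSPE = CFSE(oct) − CFSE(tet) = -185 − (-55) = -130 kJ/mol.

-130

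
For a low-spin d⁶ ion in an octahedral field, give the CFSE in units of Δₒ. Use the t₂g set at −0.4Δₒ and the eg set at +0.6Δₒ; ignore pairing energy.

-2.4 Δₒ

Configuration: t₂g⁶ eg⁰.
CFSE = 6(-0.4Δₒ) + 0(0.6Δₒ) = -2.4Δₒ + 0.0Δₒ = -2.4Δₒ.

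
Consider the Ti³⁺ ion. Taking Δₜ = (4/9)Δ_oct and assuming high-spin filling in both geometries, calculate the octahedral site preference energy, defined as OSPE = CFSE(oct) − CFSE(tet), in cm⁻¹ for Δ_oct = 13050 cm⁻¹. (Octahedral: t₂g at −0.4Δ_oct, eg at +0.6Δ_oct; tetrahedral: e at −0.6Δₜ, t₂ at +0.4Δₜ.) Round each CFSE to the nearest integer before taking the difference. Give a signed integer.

Ti³⁺: group 4, so d-count = 4 − 3 = 1.
Octahedral (high-spin): t₂g¹ eg⁰, CFSE = 1(−0.4) + 0(+0.6) = -0.4Δ_oct = -0.4 × 13050 = -5220 cm⁻¹.
In a tetrahedral site the filling is e¹ t₂⁰: CFSE(tet) = -0.6Δₜ = -0.6 × (4/9)(13050) = -3480 cm⁻¹.
Subtracting, OSPE = -5220 − (-3480) = -1740 cm⁻¹.

-1740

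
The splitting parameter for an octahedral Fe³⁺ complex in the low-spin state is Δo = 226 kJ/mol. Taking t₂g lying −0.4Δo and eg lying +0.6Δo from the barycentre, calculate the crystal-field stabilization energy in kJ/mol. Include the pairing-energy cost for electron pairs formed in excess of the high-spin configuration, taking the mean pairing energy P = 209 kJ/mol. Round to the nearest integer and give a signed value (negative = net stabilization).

-34

Fe is in group 8, so Fe³⁺ is d⁵ (8 − 3 = 5).
Configuration: t₂g⁵ eg⁰.
The orbital stabilization is -2.0Δo = -2.0 × 226 = -452 kJ/mol.
Relative to high-spin t₂g³ eg² (0 paired), the low-spin configuration has 2 additional pairs, contributing +2 × 209 = +418 kJ/mol.
Net CFSE = -452 + 418 = -34 kJ/mol.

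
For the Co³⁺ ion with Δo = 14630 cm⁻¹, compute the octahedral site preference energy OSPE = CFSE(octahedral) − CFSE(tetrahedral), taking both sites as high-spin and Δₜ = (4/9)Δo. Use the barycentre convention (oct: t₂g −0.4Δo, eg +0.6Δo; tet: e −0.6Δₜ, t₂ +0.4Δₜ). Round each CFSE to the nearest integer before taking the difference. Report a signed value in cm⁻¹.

Co³⁺: group 9, so d-count = 9 − 3 = 6.
Octahedral (high-spin): t2g^4 e_g^2, CFSE = 4(−0.4) + 2(+0.6) = -0.4Δo = -0.4 × 14630 = -5852 cm⁻¹.
Tetrahedral: e^3 t2^3, CFSE = 3(−0.6) + 3(+0.4) = -0.6Δₜ = -0.6 × (4/9) × 14630 = -3901 cm⁻¹.
OSPE = -5852 − (-3901) = -1951 cm⁻¹.

-1951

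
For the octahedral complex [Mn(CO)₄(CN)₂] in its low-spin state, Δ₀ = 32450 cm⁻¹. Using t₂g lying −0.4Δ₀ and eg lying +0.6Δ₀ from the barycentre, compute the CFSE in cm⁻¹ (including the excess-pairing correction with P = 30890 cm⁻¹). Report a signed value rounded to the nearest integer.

Ligand charges: 4×(+0) from CO and 2×(-1) from CN⁻ sum to -2; with overall charge +0, Mn is +2.
Mn sits in group 7; removing 2 electrons leaves Mn²⁺ with 7 − 2 = 5 d electrons.
The d⁵ electrons fill as t₂g⁵ eg⁰.
The orbital stabilization is -2.0Δ₀ = -2.0 × 32450 = -64900 cm⁻¹.
Relative to high-spin t₂g³ eg² (0 paired), the low-spin configuration has 2 additional pairs, contributing +2 × 30890 = +61780 cm⁻¹.
Overall CFSE = -64900 + 61780 = -3120 cm⁻¹.

-3120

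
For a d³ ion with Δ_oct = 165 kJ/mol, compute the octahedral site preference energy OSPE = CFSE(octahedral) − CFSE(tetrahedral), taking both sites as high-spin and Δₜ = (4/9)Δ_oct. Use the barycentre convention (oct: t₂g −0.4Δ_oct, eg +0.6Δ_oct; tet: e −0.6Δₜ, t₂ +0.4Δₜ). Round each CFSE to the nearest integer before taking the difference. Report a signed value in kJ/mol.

Octahedral high-spin t₂g³ eg⁰: CFSE = -1.2 × 165 = -198 kJ/mol.
Tetrahedral: e² t₂¹, CFSE = 2(−0.6) + 1(+0.4) = -0.8Δₜ = -0.8 × (4/9) × 165 = -59 kJ/mol.
Subtracting, OSPE = -198 − (-59) = -139 kJ/mol.

-139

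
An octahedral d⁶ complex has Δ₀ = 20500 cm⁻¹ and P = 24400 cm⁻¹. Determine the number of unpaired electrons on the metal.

4

Since Δ₀ = 20500 cm⁻¹ < P = 24400 cm⁻¹, the complex adopts the high-spin configuration.
That gives t₂g⁴ eg².
Unpaired electrons: 4.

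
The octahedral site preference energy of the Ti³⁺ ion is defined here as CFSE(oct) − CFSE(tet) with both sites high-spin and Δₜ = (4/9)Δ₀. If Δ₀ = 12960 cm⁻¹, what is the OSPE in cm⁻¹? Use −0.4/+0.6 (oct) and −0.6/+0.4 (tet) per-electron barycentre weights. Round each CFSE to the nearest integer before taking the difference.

Ti is in group 4, so Ti³⁺ is d¹ (4 − 3 = 1).
Octahedral high-spin t₂g¹ eg⁰: CFSE = -0.4 × 12960 = -5184 cm⁻¹.
In a tetrahedral site the filling is e¹ t₂⁰: CFSE(tet) = -0.6Δₜ = -0.6 × (4/9)(12960) = -3456 cm⁻¹.
OSPE = -5184 − (-3456) = -1728 cm⁻¹.

-1728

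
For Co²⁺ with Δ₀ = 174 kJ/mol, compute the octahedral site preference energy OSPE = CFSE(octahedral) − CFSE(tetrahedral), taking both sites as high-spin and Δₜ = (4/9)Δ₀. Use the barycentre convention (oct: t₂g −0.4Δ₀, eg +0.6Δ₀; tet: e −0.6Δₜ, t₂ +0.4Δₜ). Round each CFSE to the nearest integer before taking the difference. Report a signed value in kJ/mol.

Co²⁺: group 9, so d-count = 9 − 2 = 7.
Octahedral (high-spin): t2g^5 e_g^2, CFSE = 5(−0.4) + 2(+0.6) = -0.8Δ₀ = -0.8 × 174 = -139 kJ/mol.
Tetrahedral e^4 t2^3 gives -1.2Δₜ = -1.2 × (4/9) × 174 = -93 kJ/mol.
Subtracting, OSPE = -139 − (-93) = -46 kJ/mol.

-46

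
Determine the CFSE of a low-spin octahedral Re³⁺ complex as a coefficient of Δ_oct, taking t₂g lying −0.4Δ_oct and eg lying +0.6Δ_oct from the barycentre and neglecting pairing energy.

-1.6 Δ_oct

Re³⁺: group 7, so d-count = 7 − 3 = 4.
Configuration: t₂g⁴ eg⁰.
CFSE = 4(-0.4Δ_oct) + 0(0.6Δ_oct) = -1.6Δ_oct + 0.0Δ_oct = -1.6Δ_oct.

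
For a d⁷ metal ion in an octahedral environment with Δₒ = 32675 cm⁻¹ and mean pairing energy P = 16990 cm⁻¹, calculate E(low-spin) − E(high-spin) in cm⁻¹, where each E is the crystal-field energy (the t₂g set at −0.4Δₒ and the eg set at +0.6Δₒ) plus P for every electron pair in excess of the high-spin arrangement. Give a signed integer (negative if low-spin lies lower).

-15685

In the high-spin limit (t₂g⁵ eg²) the orbital term is -0.8Δₒ = -26140 cm⁻¹, with no excess pairing.
Low-spin t₂g⁶ eg¹ gives -1.8Δₒ = -58815 cm⁻¹, but forming 1 extra pair costs 1P = 16990 cm⁻¹, so E(LS) = -58815 + 16990 = -41825 cm⁻¹.
E(LS) − E(HS) = -41825 − (-26140) = -15685 cm⁻¹.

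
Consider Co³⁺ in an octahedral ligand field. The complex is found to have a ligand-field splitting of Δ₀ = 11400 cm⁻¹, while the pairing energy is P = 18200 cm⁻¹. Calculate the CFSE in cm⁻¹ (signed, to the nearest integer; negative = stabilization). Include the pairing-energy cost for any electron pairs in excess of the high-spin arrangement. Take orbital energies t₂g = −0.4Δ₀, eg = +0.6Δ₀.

-4560

Co³⁺: group 9, so d-count = 9 − 3 = 6.
With Δ₀ < P the complex is high-spin.
Filling d⁶ accordingly: t₂g⁴ eg².
Orbital CFSE = -0.4Δ₀ = -0.4 × 11400 = -4560 cm⁻¹.
High-spin has no excess pairs, so no pairing correction applies.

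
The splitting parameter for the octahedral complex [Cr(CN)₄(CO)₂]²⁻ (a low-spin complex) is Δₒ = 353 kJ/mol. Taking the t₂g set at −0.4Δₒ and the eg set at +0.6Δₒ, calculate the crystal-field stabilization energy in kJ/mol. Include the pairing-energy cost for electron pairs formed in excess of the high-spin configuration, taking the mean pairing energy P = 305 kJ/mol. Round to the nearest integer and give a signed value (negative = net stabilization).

Ligand charges: 4×(-1) from CN⁻ and 2×(+0) from CO sum to -4; with overall charge -2, Cr is +2.
Cr²⁺: group 6, so d-count = 6 − 2 = 4.
Configuration: t₂g⁴ eg⁰.
Orbital CFSE = 4(-0.4) + 0(0.6) = -1.6Δₒ = -1.6 × 353 = -565 kJ/mol.
Relative to high-spin t₂g³ eg¹ (0 paired), the low-spin configuration has 1 additional pair, contributing +1 × 305 = +305 kJ/mol.
Overall CFSE = -565 + 305 = -260 kJ/mol.

-260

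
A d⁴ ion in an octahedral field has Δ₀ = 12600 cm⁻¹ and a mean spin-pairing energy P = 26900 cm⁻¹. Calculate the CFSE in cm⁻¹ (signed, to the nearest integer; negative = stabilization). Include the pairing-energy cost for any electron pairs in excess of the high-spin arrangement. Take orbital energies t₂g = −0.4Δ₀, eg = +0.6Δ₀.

Since Δ₀ = 12600 cm⁻¹ < P = 26900 cm⁻¹, the complex adopts the high-spin configuration.
Filling d⁴ accordingly: t₂g³ eg¹.
Orbital CFSE = -0.6Δ₀ = -0.6 × 12600 = -7560 cm⁻¹.
High-spin has no excess pairs, so no pairing correction applies.

-7560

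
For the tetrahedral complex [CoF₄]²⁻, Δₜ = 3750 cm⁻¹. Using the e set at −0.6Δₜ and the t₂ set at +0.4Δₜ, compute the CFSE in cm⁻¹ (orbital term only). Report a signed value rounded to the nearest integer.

-4500

Each F⁻ contributes -1; 4 × (-1) = -4. With overall charge -2, Co is in the +2 oxidation state.
Group 9 minus oxidation state +2 gives a d⁷ configuration for Co²⁺.
Tetrahedral splitting is small, so the complex is high-spin.
The d⁷ electrons fill as e⁴ t₂³.
CFSE(orbital) = 4×(-0.6Δₜ) + 3×(0.4Δₜ) = -1.2Δₜ; with Δₜ = 3750 cm⁻¹ that is -4500 cm⁻¹.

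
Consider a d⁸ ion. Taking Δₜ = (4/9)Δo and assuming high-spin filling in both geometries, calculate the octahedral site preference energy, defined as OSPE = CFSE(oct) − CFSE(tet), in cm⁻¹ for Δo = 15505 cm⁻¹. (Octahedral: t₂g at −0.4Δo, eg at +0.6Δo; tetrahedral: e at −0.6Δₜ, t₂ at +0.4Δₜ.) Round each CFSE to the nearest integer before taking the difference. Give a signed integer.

-13093

Octahedral (high-spin): t₂g⁶ eg², CFSE = 6(−0.4) + 2(+0.6) = -1.2Δo = -1.2 × 15505 = -18606 cm⁻¹.
Tetrahedral: e⁴ t₂⁴, CFSE = 4(−0.6) + 4(+0.4) = -0.8Δₜ = -0.8 × (4/9) × 15505 = -5513 cm⁻¹.
OSPE = -18606 − (-5513) = -13093 cm⁻¹.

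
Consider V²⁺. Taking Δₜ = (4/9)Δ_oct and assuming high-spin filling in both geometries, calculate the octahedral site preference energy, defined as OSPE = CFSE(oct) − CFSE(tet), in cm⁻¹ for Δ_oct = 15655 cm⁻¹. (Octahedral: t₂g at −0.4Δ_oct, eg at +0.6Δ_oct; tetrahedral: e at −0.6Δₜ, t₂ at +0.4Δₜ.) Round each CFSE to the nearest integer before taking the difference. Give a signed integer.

V²⁺: group 5, so d-count = 5 − 2 = 3.
Octahedral high-spin t₂g³ eg⁰: CFSE = -1.2 × 15655 = -18786 cm⁻¹.
In a tetrahedral site the filling is e² t₂¹: CFSE(tet) = -0.8Δₜ = -0.8 × (4/9)(15655) = -5566 cm⁻¹.
OSPE = -18786 − (-5566) = -13220 cm⁻¹.

-13220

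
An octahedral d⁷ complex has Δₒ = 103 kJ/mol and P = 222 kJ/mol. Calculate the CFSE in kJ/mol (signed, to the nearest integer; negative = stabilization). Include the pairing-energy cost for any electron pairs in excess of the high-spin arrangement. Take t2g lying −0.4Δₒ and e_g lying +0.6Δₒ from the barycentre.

-82

Since Δₒ = 103 kJ/mol < P = 222 kJ/mol, the complex adopts the high-spin configuration.
Filling d⁷ accordingly: t2g^5 e_g^2.
Orbital CFSE = -0.8Δₒ = -0.8 × 103 = -82 kJ/mol.
High-spin has no excess pairs, so no pairing correction applies.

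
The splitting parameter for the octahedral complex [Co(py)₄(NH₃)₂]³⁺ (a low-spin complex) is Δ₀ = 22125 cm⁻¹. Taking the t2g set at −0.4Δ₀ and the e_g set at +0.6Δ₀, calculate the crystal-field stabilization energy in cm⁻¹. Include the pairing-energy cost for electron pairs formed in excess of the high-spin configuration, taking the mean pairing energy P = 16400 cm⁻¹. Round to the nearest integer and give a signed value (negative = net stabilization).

-20300

Ligand charges: 4×(+0) from py and 2×(+0) from NH₃ sum to +0; with overall charge +3, Co is +3.
Group 9 minus oxidation state +3 gives a d⁶ configuration for Co³⁺.
The d⁶ electrons fill as t2g^6 e_g^0.
Orbital CFSE = 6(-0.4) + 0(0.6) = -2.4Δ₀ = -2.4 × 22125 = -53100 cm⁻¹.
Relative to high-spin t2g^4 e_g^2 (1 paired), the low-spin configuration has 2 additional pairs, contributing +2 × 16400 = +32800 cm⁻¹.
Combining: -53100 + 32800 = -20300 cm⁻¹.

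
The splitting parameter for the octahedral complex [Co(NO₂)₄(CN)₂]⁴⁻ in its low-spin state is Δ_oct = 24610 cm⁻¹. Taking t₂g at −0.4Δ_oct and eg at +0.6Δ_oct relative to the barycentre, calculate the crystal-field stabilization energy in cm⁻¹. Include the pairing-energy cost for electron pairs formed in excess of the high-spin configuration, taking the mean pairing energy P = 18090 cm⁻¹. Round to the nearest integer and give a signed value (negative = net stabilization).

-26208

Ligand charges: 4×(-1) from NO₂⁻ and 2×(-1) from CN⁻ sum to -6; with overall charge -4, Co is +2.
Co²⁺: group 9, so d-count = 9 − 2 = 7.
Configuration: t₂g⁶ eg¹.
Orbital CFSE = 6(-0.4) + 1(0.6) = -1.8Δ_oct = -1.8 × 24610 = -44298 cm⁻¹.
Relative to high-spin t₂g⁵ eg² (2 paired), the low-spin configuration has 1 additional pair, contributing +1 × 18090 = +18090 cm⁻¹.
Combining: -44298 + 18090 = -26208 cm⁻¹.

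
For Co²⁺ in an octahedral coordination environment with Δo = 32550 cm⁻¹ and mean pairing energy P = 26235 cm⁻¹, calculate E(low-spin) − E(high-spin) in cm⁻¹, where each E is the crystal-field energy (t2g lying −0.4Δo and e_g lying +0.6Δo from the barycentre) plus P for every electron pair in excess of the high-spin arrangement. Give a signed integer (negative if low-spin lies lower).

-6315

Group 9 minus oxidation state +2 gives a d⁷ configuration for Co²⁺.
In the high-spin limit (t2g^5 e_g^2) the orbital term is -0.8Δo = -26040 cm⁻¹, with no excess pairing.
Low-spin: t2g^6 e_g^1, orbital CFSE = -1.8Δo = -58590 cm⁻¹; plus 1 excess pair × P = +26235 cm⁻¹; total -32355 cm⁻¹.
Thus E(LS) − E(HS) = -6315 cm⁻¹.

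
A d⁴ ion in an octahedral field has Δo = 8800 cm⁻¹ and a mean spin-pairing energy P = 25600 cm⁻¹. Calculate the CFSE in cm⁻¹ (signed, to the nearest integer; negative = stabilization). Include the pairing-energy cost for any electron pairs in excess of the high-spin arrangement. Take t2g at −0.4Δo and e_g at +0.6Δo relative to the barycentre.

Since Δo = 8800 cm⁻¹ < P = 25600 cm⁻¹, the complex adopts the high-spin configuration.
Configuration: t2g^3 e_g^1.
Orbital CFSE = -0.6Δo = -0.6 × 8800 = -5280 cm⁻¹.
High-spin has no excess pairs, so no pairing correction applies.

-5280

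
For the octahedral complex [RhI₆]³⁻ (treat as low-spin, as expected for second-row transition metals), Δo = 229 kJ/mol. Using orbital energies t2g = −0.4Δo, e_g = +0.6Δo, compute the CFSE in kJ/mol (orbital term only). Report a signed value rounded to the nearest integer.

-550

Each I⁻ contributes -1; 6 × (-1) = -6. With overall charge -3, Rh is in the +3 oxidation state.
Rh is in group 9, so Rh³⁺ is d⁶ (9 − 3 = 6).
Configuration: t2g^6 e_g^0.
The orbital stabilization is -2.4Δo = -2.4 × 229 = -550 kJ/mol.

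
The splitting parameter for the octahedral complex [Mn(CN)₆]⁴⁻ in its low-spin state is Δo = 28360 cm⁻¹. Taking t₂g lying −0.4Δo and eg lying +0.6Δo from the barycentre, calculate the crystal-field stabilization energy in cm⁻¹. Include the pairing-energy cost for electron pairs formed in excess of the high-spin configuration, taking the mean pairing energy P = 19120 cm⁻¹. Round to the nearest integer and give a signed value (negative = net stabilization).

Each CN⁻ contributes -1; 6 × (-1) = -6. With overall charge -4, Mn is in the +2 oxidation state.
Mn²⁺: group 7, so d-count = 7 − 2 = 5.
Configuration: t₂g⁵ eg⁰.
CFSE(orbital) = 5×(-0.4Δo) + 0×(0.6Δo) = -2.0Δo; with Δo = 28360 cm⁻¹ that is -56720 cm⁻¹.
High-spin d⁵ would be t₂g³ eg² with 0 pairs; low-spin has 2, so 2 excess pairs cost +2P = +38240 cm⁻¹.
Net CFSE = -56720 + 38240 = -18480 cm⁻¹.

-18480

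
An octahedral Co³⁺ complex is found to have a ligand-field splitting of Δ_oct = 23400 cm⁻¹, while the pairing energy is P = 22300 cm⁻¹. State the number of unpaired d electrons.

0

Group 9 minus oxidation state +3 gives a d⁶ configuration for Co³⁺.
Δ_oct > P, so pairing is preferred: the ground state is low-spin.
That gives t2g^6 e_g^0.
Unpaired electrons: 0.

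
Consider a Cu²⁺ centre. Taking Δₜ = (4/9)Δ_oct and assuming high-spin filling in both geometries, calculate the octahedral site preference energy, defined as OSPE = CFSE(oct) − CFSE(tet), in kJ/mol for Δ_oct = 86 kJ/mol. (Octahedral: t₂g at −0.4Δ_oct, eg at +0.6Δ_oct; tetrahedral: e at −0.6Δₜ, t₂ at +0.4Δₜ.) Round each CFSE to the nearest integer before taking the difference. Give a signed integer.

Cu sits in group 11; removing 2 electrons leaves Cu²⁺ with 11 − 2 = 9 d electrons.
In an octahedral site d⁹ (HS) is t₂g⁶ eg³, giving CFSE(oct) = -0.6Δ_oct = -52 kJ/mol.
In a tetrahedral site the filling is e⁴ t₂⁵: CFSE(tet) = -0.4Δₜ = -0.4 × (4/9)(86) = -15 kJ/mol.
OSPE = CFSE(oct) − CFSE(tet) = -52 − (-15) = -37 kJ/mol.

-37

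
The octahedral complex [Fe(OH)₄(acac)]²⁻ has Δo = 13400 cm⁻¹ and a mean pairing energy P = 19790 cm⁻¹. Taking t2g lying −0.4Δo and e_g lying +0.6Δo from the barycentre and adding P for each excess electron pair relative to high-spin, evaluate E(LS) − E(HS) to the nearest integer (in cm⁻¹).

Ligand charges: 4×(-1) from OH⁻ and 1×(-1) from acac⁻ sum to -5; with overall charge -2, Fe is +3.
Fe³⁺: group 8, so d-count = 8 − 3 = 5.
In the high-spin limit (t2g^3 e_g^2) the orbital term is 0.0Δo = 0 cm⁻¹, with no excess pairing.
Low-spin: t2g^5 e_g^0, orbital CFSE = -2.0Δo = -26800 cm⁻¹; plus 2 excess pairs × P = +39580 cm⁻¹; total 12780 cm⁻¹.
E(LS) − E(HS) = 12780 − (0) = 12780 cm⁻¹.

12780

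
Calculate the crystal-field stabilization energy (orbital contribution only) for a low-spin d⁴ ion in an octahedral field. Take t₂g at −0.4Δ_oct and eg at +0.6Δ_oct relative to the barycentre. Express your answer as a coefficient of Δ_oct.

-1.6 Δ_oct

Configuration: t₂g⁴ eg⁰.
CFSE = 4(-0.4Δ_oct) + 0(0.6Δ_oct) = -1.6Δ_oct + 0.0Δ_oct = -1.6Δ_oct.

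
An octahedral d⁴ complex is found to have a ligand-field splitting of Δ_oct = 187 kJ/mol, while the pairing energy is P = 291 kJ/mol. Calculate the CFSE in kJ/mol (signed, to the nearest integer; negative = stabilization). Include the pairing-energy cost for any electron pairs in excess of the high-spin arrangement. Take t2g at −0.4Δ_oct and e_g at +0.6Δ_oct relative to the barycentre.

Here Δ_oct < P (187 < 291), so the high-spin state is favoured.
Filling d⁴ accordingly: t2g^3 e_g^1.
Orbital CFSE = -0.6Δ_oct = -0.6 × 187 = -112 kJ/mol.
High-spin has no excess pairs, so no pairing correction applies.

-112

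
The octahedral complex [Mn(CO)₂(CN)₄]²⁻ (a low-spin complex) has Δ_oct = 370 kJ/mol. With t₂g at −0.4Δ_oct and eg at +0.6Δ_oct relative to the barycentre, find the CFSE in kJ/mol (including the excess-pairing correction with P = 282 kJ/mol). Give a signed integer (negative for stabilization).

Ligand charges: 2×(+0) from CO and 4×(-1) from CN⁻ sum to -4; with overall charge -2, Mn is +2.
Mn is in group 7, so Mn²⁺ is d⁵ (7 − 2 = 5).
Electron filling gives t₂g⁵ eg⁰.
The orbital stabilization is -2.0Δ_oct = -2.0 × 370 = -740 kJ/mol.
High-spin d⁵ would be t₂g³ eg² with 0 pairs; low-spin has 2, so 2 excess pairs cost +2P = +564 kJ/mol.
Overall CFSE = -740 + 564 = -176 kJ/mol.

-176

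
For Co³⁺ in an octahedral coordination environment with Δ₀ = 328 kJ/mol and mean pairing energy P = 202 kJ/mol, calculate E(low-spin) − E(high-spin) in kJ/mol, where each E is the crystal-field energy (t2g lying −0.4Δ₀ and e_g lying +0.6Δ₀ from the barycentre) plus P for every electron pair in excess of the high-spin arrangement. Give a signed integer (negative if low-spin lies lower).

-252

Co sits in group 9; removing 3 electrons leaves Co³⁺ with 9 − 3 = 6 d electrons.
In the high-spin limit (t2g^4 e_g^2) the orbital term is -0.4Δ₀ = -131 kJ/mol, with no excess pairing.
Low-spin: t2g^6 e_g^0, orbital CFSE = -2.4Δ₀ = -787 kJ/mol; plus 2 excess pairs × P = +404 kJ/mol; total -383 kJ/mol.
The difference is -383 − (-131) = -252 kJ/mol, so low-spin lies lower.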